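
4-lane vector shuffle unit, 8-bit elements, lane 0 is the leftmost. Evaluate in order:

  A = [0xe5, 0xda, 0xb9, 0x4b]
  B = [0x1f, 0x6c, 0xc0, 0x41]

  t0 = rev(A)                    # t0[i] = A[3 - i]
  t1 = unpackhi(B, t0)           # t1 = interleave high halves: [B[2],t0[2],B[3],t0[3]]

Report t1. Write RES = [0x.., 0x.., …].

RES = [ 0xc0  0xda  0x41  0xe5 ]

→ t0 |4b|b9|da|e5|
→ t1 |c0|da|41|e5|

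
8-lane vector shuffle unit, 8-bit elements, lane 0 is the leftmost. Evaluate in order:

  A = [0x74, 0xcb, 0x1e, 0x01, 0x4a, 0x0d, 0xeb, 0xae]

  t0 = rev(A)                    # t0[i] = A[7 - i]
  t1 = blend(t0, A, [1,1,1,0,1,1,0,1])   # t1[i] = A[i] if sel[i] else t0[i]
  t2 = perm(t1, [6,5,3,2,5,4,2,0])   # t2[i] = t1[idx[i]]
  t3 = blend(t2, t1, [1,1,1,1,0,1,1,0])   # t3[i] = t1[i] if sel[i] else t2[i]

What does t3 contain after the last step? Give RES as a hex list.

RES = [0x74, 0xcb, 0x1e, 0x4a, 0x0d, 0x0d, 0xcb, 0x74]

t0 = [0xae, 0xeb, 0x0d, 0x4a, 0x01, 0x1e, 0xcb, 0x74]
t1 = [0x74, 0xcb, 0x1e, 0x4a, 0x4a, 0x0d, 0xcb, 0xae]
t2 = [0xcb, 0x0d, 0x4a, 0x1e, 0x0d, 0x4a, 0x1e, 0x74]
t3 = [0x74, 0xcb, 0x1e, 0x4a, 0x0d, 0x0d, 0xcb, 0x74]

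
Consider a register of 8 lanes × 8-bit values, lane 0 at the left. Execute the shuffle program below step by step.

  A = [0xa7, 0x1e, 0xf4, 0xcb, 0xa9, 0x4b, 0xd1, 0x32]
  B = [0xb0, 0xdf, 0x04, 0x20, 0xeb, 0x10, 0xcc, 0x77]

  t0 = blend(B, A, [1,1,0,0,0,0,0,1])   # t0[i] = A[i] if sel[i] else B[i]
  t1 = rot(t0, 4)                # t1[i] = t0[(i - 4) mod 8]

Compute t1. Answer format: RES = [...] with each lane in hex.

t0 = [0xa7, 0x1e, 0x04, 0x20, 0xeb, 0x10, 0xcc, 0x32]
t1 = [0xeb, 0x10, 0xcc, 0x32, 0xa7, 0x1e, 0x04, 0x20]

RES = [ 0xeb  0x10  0xcc  0x32  0xa7  0x1e  0x04  0x20 ]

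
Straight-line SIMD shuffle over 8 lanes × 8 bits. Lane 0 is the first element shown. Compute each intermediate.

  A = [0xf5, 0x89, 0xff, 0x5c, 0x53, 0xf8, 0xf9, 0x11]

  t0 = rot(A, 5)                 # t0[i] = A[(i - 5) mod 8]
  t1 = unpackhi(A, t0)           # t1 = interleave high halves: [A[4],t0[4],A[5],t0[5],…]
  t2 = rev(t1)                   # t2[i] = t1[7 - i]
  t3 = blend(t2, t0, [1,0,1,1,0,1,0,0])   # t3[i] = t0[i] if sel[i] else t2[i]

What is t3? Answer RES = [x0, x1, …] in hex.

  t0: 5c 53 f8 f9 11 f5 89 ff
  t1: 53 11 f8 f5 f9 89 11 ff
  t2: ff 11 89 f9 f5 f8 11 53
  t3: 5c 11 f8 f9 f5 f5 11 53

RES = [ 0x5c  0x11  0xf8  0xf9  0xf5  0xf5  0x11  0x53 ]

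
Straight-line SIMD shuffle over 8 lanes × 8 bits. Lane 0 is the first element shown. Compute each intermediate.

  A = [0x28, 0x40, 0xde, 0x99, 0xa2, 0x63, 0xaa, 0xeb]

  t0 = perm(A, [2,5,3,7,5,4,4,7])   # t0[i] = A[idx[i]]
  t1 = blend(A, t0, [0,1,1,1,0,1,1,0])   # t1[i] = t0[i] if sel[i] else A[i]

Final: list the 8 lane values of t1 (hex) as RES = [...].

→ t0 |de|63|99|eb|63|a2|a2|eb|
→ t1 |28|63|99|eb|a2|a2|a2|eb|

RES = [ 0x28  0x63  0x99  0xeb  0xa2  0xa2  0xa2  0xeb ]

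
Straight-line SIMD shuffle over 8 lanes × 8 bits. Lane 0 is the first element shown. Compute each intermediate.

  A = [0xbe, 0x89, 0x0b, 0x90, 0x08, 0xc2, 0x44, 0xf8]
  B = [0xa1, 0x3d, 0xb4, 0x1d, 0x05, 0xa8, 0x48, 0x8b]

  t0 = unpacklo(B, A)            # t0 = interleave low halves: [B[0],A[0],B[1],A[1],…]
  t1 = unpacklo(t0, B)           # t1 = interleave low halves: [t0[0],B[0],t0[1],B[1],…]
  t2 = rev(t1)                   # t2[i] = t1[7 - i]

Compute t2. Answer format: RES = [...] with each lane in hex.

t0 = [0xa1, 0xbe, 0x3d, 0x89, 0xb4, 0x0b, 0x1d, 0x90]
t1 = [0xa1, 0xa1, 0xbe, 0x3d, 0x3d, 0xb4, 0x89, 0x1d]
t2 = [0x1d, 0x89, 0xb4, 0x3d, 0x3d, 0xbe, 0xa1, 0xa1]

RES = [0x1d, 0x89, 0xb4, 0x3d, 0x3d, 0xbe, 0xa1, 0xa1]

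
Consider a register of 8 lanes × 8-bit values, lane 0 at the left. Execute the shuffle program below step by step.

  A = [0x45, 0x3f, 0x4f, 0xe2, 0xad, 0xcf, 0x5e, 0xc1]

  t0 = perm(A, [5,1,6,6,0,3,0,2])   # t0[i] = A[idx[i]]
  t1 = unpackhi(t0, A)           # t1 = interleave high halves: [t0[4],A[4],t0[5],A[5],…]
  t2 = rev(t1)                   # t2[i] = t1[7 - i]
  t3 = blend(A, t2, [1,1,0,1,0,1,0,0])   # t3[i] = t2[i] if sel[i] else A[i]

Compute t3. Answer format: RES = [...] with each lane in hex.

RES = [0xc1, 0x4f, 0x4f, 0x45, 0xad, 0xe2, 0x5e, 0xc1]

→ t0 |cf|3f|5e|5e|45|e2|45|4f|
→ t1 |45|ad|e2|cf|45|5e|4f|c1|
→ t2 |c1|4f|5e|45|cf|e2|ad|45|
→ t3 |c1|4f|4f|45|ad|e2|5e|c1|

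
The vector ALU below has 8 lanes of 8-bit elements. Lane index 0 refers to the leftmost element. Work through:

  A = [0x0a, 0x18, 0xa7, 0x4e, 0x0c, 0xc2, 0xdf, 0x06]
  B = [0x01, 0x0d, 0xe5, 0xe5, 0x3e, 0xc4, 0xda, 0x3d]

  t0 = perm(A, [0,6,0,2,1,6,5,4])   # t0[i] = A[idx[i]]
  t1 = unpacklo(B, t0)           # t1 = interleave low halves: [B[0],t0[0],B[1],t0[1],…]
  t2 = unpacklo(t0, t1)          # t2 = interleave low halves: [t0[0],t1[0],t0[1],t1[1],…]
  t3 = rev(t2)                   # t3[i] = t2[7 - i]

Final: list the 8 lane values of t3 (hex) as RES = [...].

RES = [ 0xdf  0xa7  0x0d  0x0a  0x0a  0xdf  0x01  0x0a ]

  t0: 0a df 0a a7 18 df c2 0c
  t1: 01 0a 0d df e5 0a e5 a7
  t2: 0a 01 df 0a 0a 0d a7 df
  t3: df a7 0d 0a 0a df 01 0a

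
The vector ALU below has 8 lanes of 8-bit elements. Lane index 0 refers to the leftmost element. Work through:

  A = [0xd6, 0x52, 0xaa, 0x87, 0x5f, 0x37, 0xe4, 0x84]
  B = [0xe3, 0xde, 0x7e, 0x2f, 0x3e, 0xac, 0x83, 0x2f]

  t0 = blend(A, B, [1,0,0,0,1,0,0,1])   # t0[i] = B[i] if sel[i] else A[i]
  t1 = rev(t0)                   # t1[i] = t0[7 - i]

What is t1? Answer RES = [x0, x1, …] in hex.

RES = [0x2f, 0xe4, 0x37, 0x3e, 0x87, 0xaa, 0x52, 0xe3]

  t0: e3 52 aa 87 3e 37 e4 2f
  t1: 2f e4 37 3e 87 aa 52 e3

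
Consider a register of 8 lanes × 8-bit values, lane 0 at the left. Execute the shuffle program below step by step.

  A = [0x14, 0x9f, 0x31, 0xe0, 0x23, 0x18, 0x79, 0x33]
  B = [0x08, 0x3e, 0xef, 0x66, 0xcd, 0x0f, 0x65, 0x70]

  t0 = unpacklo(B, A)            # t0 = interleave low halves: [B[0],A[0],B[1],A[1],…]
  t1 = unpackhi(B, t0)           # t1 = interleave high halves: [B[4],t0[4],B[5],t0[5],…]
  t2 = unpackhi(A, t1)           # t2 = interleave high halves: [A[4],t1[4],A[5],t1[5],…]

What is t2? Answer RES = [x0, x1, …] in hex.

  t0: 08 14 3e 9f ef 31 66 e0
  t1: cd ef 0f 31 65 66 70 e0
  t2: 23 65 18 66 79 70 33 e0

RES = [ 0x23  0x65  0x18  0x66  0x79  0x70  0x33  0xe0 ]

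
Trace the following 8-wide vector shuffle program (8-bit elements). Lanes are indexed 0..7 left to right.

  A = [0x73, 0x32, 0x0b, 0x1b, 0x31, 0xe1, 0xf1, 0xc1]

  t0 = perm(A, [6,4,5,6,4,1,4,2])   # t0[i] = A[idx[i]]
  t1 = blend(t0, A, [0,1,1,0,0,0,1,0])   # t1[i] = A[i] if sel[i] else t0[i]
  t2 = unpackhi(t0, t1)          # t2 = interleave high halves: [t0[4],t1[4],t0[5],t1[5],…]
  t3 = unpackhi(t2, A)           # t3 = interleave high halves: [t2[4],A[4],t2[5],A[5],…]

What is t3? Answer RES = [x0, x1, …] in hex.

→ t0 |f1|31|e1|f1|31|32|31|0b|
→ t1 |f1|32|0b|f1|31|32|f1|0b|
→ t2 |31|31|32|32|31|f1|0b|0b|
→ t3 |31|31|f1|e1|0b|f1|0b|c1|

RES = [ 0x31  0x31  0xf1  0xe1  0x0b  0xf1  0x0b  0xc1 ]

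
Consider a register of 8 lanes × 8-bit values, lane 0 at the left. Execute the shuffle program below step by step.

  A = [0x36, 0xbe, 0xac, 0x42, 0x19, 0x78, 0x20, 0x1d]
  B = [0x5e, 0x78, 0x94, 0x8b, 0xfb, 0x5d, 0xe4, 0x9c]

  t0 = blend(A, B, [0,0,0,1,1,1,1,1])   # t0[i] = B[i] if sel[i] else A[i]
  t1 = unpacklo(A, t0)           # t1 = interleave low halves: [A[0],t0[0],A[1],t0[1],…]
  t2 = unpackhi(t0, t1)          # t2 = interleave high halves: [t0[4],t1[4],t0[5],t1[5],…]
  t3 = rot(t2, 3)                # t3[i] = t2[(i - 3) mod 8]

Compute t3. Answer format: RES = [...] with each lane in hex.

  t0: 36 be ac 8b fb 5d e4 9c
  t1: 36 36 be be ac ac 42 8b
  t2: fb ac 5d ac e4 42 9c 8b
  t3: 42 9c 8b fb ac 5d ac e4

RES = [0x42, 0x9c, 0x8b, 0xfb, 0xac, 0x5d, 0xac, 0xe4]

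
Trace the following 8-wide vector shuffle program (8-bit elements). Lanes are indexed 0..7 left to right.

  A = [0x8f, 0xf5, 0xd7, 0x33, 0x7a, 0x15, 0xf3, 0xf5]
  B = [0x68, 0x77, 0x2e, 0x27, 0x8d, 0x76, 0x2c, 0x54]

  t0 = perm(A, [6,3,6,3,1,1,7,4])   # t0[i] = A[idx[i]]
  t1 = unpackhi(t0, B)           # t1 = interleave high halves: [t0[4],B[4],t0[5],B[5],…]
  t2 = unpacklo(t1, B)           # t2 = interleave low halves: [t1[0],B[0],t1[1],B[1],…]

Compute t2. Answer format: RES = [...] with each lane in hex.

  t0: f3 33 f3 33 f5 f5 f5 7a
  t1: f5 8d f5 76 f5 2c 7a 54
  t2: f5 68 8d 77 f5 2e 76 27

RES = [0xf5, 0x68, 0x8d, 0x77, 0xf5, 0x2e, 0x76, 0x27]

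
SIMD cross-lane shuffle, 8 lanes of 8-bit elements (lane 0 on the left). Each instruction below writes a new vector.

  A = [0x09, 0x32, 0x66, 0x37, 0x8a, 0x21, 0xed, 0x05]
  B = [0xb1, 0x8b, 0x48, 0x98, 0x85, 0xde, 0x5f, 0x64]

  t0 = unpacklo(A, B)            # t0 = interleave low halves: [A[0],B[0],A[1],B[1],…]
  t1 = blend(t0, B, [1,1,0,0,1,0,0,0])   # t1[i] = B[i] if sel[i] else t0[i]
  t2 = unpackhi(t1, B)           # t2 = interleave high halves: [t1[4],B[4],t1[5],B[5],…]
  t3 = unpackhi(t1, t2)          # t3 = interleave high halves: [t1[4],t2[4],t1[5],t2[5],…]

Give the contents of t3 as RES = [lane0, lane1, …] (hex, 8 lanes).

RES = [ 0x85  0x37  0x48  0x5f  0x37  0x98  0x98  0x64 ]

→ t0 |09|b1|32|8b|66|48|37|98|
→ t1 |b1|8b|32|8b|85|48|37|98|
→ t2 |85|85|48|de|37|5f|98|64|
→ t3 |85|37|48|5f|37|98|98|64|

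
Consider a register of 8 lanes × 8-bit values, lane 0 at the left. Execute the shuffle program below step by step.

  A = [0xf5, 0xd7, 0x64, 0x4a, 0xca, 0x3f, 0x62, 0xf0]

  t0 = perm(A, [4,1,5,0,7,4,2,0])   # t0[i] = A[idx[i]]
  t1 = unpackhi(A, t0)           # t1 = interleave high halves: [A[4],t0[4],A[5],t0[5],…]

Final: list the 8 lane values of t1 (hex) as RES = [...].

t0 = [0xca, 0xd7, 0x3f, 0xf5, 0xf0, 0xca, 0x64, 0xf5]
t1 = [0xca, 0xf0, 0x3f, 0xca, 0x62, 0x64, 0xf0, 0xf5]

RES = [0xca, 0xf0, 0x3f, 0xca, 0x62, 0x64, 0xf0, 0xf5]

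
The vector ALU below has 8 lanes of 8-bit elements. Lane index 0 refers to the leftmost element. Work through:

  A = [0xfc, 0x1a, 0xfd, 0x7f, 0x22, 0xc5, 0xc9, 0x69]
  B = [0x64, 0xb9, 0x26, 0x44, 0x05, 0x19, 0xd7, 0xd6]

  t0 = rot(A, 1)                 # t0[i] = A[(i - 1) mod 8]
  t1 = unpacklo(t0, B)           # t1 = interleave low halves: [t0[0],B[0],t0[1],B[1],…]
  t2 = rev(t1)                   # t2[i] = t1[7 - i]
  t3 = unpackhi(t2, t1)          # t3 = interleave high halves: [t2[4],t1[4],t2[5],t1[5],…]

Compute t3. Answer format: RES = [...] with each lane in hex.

RES = [0xb9, 0x1a, 0xfc, 0x26, 0x64, 0xfd, 0x69, 0x44]

→ t0 |69|fc|1a|fd|7f|22|c5|c9|
→ t1 |69|64|fc|b9|1a|26|fd|44|
→ t2 |44|fd|26|1a|b9|fc|64|69|
→ t3 |b9|1a|fc|26|64|fd|69|44|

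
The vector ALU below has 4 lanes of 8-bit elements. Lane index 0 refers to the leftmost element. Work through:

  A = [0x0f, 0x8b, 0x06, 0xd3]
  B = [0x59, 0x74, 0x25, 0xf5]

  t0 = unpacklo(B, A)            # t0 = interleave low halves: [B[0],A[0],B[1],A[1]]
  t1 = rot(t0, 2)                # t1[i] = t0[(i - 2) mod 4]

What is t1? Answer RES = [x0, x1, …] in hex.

RES = [ 0x74  0x8b  0x59  0x0f ]

t0 = [0x59, 0x0f, 0x74, 0x8b]
t1 = [0x74, 0x8b, 0x59, 0x0f]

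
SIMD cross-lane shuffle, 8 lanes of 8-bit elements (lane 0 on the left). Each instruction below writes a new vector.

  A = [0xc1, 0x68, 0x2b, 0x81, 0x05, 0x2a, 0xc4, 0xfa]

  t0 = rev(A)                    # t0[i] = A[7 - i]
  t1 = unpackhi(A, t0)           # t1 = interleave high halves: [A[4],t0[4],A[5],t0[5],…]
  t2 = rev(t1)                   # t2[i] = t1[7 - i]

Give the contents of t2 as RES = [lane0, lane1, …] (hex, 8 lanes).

t0 = [0xfa, 0xc4, 0x2a, 0x05, 0x81, 0x2b, 0x68, 0xc1]
t1 = [0x05, 0x81, 0x2a, 0x2b, 0xc4, 0x68, 0xfa, 0xc1]
t2 = [0xc1, 0xfa, 0x68, 0xc4, 0x2b, 0x2a, 0x81, 0x05]

RES = [ 0xc1  0xfa  0x68  0xc4  0x2b  0x2a  0x81  0x05 ]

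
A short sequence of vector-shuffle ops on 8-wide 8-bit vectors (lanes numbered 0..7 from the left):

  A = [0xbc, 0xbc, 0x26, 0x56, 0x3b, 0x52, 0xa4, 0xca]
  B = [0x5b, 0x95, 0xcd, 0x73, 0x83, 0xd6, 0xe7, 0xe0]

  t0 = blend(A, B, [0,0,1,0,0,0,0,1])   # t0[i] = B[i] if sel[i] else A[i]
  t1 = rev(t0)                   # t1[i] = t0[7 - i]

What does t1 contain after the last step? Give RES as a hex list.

  t0: bc bc cd 56 3b 52 a4 e0
  t1: e0 a4 52 3b 56 cd bc bc

RES = [ 0xe0  0xa4  0x52  0x3b  0x56  0xcd  0xbc  0xbc ]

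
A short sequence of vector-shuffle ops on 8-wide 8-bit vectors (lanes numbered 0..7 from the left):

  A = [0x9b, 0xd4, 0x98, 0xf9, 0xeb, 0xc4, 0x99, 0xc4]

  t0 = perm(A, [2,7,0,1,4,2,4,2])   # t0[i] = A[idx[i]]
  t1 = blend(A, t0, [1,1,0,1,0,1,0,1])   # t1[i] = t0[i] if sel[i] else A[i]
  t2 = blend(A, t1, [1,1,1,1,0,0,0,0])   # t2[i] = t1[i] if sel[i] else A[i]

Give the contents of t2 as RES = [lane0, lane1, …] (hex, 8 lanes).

RES = [ 0x98  0xc4  0x98  0xd4  0xeb  0xc4  0x99  0xc4 ]

→ t0 |98|c4|9b|d4|eb|98|eb|98|
→ t1 |98|c4|98|d4|eb|98|99|98|
→ t2 |98|c4|98|d4|eb|c4|99|c4|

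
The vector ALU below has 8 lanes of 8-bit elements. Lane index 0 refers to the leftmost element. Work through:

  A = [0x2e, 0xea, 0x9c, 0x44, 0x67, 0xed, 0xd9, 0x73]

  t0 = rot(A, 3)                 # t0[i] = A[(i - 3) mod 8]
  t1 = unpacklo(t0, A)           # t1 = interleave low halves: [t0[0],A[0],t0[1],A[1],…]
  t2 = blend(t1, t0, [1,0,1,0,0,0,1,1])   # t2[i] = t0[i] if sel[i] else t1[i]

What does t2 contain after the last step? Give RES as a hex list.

→ t0 |ed|d9|73|2e|ea|9c|44|67|
→ t1 |ed|2e|d9|ea|73|9c|2e|44|
→ t2 |ed|2e|73|ea|73|9c|44|67|

RES = [ 0xed  0x2e  0x73  0xea  0x73  0x9c  0x44  0x67 ]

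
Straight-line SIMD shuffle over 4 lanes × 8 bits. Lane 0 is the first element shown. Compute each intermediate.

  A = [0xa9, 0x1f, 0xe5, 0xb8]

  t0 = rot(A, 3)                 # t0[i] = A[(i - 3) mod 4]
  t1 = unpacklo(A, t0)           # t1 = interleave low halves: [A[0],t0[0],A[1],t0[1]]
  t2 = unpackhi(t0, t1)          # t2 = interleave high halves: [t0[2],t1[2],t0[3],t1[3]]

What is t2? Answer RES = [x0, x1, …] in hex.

→ t0 |1f|e5|b8|a9|
→ t1 |a9|1f|1f|e5|
→ t2 |b8|1f|a9|e5|

RES = [0xb8, 0x1f, 0xa9, 0xe5]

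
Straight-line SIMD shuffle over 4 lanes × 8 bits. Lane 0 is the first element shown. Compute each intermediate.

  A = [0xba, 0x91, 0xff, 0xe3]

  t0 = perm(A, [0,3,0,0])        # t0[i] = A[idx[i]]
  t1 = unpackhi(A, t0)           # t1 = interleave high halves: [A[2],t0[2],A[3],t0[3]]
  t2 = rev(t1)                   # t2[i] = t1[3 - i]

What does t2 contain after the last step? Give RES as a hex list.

  t0: ba e3 ba ba
  t1: ff ba e3 ba
  t2: ba e3 ba ff

RES = [ 0xba  0xe3  0xba  0xff ]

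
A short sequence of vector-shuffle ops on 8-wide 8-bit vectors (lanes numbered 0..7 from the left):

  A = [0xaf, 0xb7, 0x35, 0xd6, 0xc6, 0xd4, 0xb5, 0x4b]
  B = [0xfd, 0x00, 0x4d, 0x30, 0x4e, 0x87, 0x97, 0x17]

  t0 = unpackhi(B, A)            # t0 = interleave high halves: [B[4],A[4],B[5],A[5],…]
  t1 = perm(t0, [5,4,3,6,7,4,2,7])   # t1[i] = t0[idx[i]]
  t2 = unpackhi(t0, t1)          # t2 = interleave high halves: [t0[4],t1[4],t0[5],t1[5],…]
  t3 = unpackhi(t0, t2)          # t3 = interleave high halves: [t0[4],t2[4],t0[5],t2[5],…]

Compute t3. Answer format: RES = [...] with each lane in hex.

RES = [ 0x97  0x17  0xb5  0x87  0x17  0x4b  0x4b  0x4b ]

→ t0 |4e|c6|87|d4|97|b5|17|4b|
→ t1 |b5|97|d4|17|4b|97|87|4b|
→ t2 |97|4b|b5|97|17|87|4b|4b|
→ t3 |97|17|b5|87|17|4b|4b|4b|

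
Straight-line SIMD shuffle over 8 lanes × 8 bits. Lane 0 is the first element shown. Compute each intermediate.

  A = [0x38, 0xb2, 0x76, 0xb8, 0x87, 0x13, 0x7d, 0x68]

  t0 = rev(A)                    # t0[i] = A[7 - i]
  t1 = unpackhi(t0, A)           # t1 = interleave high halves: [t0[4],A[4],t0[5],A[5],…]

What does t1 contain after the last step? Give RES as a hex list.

RES = [ 0xb8  0x87  0x76  0x13  0xb2  0x7d  0x38  0x68 ]

t0 = [0x68, 0x7d, 0x13, 0x87, 0xb8, 0x76, 0xb2, 0x38]
t1 = [0xb8, 0x87, 0x76, 0x13, 0xb2, 0x7d, 0x38, 0x68]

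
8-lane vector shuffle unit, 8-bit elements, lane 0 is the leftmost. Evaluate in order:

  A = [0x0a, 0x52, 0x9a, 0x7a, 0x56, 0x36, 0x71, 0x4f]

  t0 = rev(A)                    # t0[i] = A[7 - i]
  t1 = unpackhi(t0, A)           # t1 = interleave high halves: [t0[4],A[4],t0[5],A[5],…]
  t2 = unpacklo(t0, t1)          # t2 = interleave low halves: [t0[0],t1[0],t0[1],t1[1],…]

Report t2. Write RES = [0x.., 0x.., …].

t0 = [0x4f, 0x71, 0x36, 0x56, 0x7a, 0x9a, 0x52, 0x0a]
t1 = [0x7a, 0x56, 0x9a, 0x36, 0x52, 0x71, 0x0a, 0x4f]
t2 = [0x4f, 0x7a, 0x71, 0x56, 0x36, 0x9a, 0x56, 0x36]

RES = [ 0x4f  0x7a  0x71  0x56  0x36  0x9a  0x56  0x36 ]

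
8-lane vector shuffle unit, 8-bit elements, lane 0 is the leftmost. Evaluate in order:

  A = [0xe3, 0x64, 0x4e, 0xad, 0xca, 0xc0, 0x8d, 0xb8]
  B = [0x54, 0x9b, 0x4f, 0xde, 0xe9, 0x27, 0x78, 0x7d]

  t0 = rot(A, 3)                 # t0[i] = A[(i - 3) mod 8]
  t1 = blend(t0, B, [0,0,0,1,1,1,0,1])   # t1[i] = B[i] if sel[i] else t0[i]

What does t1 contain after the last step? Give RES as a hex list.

RES = [0xc0, 0x8d, 0xb8, 0xde, 0xe9, 0x27, 0xad, 0x7d]

t0 = [0xc0, 0x8d, 0xb8, 0xe3, 0x64, 0x4e, 0xad, 0xca]
t1 = [0xc0, 0x8d, 0xb8, 0xde, 0xe9, 0x27, 0xad, 0x7d]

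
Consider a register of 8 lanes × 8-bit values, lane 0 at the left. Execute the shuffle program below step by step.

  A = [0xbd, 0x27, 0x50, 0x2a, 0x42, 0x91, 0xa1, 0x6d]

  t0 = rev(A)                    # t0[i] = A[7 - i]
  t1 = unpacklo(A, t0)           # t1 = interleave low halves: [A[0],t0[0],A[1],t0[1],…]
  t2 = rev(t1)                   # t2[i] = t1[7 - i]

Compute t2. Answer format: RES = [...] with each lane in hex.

RES = [ 0x42  0x2a  0x91  0x50  0xa1  0x27  0x6d  0xbd ]

t0 = [0x6d, 0xa1, 0x91, 0x42, 0x2a, 0x50, 0x27, 0xbd]
t1 = [0xbd, 0x6d, 0x27, 0xa1, 0x50, 0x91, 0x2a, 0x42]
t2 = [0x42, 0x2a, 0x91, 0x50, 0xa1, 0x27, 0x6d, 0xbd]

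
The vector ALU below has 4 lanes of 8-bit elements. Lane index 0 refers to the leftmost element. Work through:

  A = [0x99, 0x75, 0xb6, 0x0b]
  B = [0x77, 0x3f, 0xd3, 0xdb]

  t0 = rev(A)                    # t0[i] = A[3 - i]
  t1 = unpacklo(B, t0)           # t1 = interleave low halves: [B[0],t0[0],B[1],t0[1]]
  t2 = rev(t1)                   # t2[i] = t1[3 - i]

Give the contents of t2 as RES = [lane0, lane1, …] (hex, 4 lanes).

→ t0 |0b|b6|75|99|
→ t1 |77|0b|3f|b6|
→ t2 |b6|3f|0b|77|

RES = [ 0xb6  0x3f  0x0b  0x77 ]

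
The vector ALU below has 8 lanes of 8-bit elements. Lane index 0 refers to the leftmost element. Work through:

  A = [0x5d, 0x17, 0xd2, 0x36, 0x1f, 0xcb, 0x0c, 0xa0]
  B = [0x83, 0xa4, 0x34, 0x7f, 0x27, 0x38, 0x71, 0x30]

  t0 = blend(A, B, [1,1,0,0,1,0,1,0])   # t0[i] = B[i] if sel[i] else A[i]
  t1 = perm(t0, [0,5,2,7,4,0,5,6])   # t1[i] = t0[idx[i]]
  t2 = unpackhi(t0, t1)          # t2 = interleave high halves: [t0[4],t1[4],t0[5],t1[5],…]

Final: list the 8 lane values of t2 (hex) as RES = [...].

  t0: 83 a4 d2 36 27 cb 71 a0
  t1: 83 cb d2 a0 27 83 cb 71
  t2: 27 27 cb 83 71 cb a0 71

RES = [0x27, 0x27, 0xcb, 0x83, 0x71, 0xcb, 0xa0, 0x71]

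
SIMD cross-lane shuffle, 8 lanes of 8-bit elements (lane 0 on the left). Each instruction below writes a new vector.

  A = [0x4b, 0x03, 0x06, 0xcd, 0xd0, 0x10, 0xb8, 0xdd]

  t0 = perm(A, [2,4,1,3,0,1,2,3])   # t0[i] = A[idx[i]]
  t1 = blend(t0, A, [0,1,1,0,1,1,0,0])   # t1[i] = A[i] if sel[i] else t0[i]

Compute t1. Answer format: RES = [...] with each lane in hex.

  t0: 06 d0 03 cd 4b 03 06 cd
  t1: 06 03 06 cd d0 10 06 cd

RES = [0x06, 0x03, 0x06, 0xcd, 0xd0, 0x10, 0x06, 0xcd]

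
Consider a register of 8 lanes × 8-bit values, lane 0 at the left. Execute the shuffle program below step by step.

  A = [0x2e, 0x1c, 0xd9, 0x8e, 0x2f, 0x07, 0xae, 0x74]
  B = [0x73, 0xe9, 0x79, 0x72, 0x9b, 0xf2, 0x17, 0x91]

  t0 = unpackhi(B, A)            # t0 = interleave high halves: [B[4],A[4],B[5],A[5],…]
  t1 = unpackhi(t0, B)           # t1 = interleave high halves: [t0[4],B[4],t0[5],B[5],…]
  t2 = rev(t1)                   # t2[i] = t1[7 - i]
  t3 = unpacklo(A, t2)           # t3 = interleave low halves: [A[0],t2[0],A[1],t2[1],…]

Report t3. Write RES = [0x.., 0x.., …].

t0 = [0x9b, 0x2f, 0xf2, 0x07, 0x17, 0xae, 0x91, 0x74]
t1 = [0x17, 0x9b, 0xae, 0xf2, 0x91, 0x17, 0x74, 0x91]
t2 = [0x91, 0x74, 0x17, 0x91, 0xf2, 0xae, 0x9b, 0x17]
t3 = [0x2e, 0x91, 0x1c, 0x74, 0xd9, 0x17, 0x8e, 0x91]

RES = [0x2e, 0x91, 0x1c, 0x74, 0xd9, 0x17, 0x8e, 0x91]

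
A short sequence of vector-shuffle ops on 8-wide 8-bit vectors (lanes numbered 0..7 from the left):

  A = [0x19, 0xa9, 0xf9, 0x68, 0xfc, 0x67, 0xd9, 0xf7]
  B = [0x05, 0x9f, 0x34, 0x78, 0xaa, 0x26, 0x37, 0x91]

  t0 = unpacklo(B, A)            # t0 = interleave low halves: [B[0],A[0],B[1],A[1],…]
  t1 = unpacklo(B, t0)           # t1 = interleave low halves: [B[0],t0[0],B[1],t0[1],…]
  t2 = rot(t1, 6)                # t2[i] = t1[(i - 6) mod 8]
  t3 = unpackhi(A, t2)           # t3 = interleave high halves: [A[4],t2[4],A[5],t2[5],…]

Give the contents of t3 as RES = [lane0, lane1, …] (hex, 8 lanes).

RES = [0xfc, 0x78, 0x67, 0xa9, 0xd9, 0x05, 0xf7, 0x05]

→ t0 |05|19|9f|a9|34|f9|78|68|
→ t1 |05|05|9f|19|34|9f|78|a9|
→ t2 |9f|19|34|9f|78|a9|05|05|
→ t3 |fc|78|67|a9|d9|05|f7|05|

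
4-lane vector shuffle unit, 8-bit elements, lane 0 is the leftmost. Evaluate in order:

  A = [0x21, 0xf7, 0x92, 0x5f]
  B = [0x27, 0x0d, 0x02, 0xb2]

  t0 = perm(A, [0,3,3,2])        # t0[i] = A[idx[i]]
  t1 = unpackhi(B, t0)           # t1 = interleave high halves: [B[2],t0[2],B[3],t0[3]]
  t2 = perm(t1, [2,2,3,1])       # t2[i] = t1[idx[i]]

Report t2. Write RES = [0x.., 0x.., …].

  t0: 21 5f 5f 92
  t1: 02 5f b2 92
  t2: b2 b2 92 5f

RES = [ 0xb2  0xb2  0x92  0x5f ]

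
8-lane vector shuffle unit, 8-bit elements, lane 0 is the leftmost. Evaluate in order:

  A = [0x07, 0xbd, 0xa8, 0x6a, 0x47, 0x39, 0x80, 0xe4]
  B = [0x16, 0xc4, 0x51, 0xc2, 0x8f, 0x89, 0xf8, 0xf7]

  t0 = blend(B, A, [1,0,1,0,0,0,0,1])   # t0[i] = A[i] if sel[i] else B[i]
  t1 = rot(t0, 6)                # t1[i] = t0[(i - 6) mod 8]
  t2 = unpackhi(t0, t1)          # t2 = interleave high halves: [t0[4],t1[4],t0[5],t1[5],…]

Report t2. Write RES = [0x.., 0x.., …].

RES = [0x8f, 0xf8, 0x89, 0xe4, 0xf8, 0x07, 0xe4, 0xc4]

  t0: 07 c4 a8 c2 8f 89 f8 e4
  t1: a8 c2 8f 89 f8 e4 07 c4
  t2: 8f f8 89 e4 f8 07 e4 c4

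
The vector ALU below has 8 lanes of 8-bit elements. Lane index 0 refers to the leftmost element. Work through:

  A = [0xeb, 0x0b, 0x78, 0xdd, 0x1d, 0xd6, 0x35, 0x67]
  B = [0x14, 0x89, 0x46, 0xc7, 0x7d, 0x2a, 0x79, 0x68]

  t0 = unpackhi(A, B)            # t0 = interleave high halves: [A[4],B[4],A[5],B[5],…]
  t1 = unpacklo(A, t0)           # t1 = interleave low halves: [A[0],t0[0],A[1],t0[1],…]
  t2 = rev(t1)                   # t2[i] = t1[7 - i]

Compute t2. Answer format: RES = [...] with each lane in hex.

RES = [ 0x2a  0xdd  0xd6  0x78  0x7d  0x0b  0x1d  0xeb ]

  t0: 1d 7d d6 2a 35 79 67 68
  t1: eb 1d 0b 7d 78 d6 dd 2a
  t2: 2a dd d6 78 7d 0b 1d eb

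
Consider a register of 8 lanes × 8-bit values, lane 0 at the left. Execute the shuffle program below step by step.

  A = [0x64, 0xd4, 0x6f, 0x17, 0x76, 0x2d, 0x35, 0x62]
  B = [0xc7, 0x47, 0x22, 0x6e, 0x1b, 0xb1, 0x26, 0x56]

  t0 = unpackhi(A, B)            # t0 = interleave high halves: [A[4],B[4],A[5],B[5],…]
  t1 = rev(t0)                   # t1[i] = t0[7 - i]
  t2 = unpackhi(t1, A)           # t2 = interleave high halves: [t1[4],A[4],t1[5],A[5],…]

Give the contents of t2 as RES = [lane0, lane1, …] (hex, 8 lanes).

  t0: 76 1b 2d b1 35 26 62 56
  t1: 56 62 26 35 b1 2d 1b 76
  t2: b1 76 2d 2d 1b 35 76 62

RES = [0xb1, 0x76, 0x2d, 0x2d, 0x1b, 0x35, 0x76, 0x62]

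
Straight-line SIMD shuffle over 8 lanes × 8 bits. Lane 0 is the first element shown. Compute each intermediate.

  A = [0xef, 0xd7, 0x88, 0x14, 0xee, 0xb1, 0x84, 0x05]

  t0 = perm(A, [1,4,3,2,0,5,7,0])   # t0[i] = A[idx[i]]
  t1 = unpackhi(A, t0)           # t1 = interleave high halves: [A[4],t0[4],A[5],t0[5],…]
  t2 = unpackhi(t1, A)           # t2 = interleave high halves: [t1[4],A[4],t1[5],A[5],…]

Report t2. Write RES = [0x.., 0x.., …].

  t0: d7 ee 14 88 ef b1 05 ef
  t1: ee ef b1 b1 84 05 05 ef
  t2: 84 ee 05 b1 05 84 ef 05

RES = [ 0x84  0xee  0x05  0xb1  0x05  0x84  0xef  0x05 ]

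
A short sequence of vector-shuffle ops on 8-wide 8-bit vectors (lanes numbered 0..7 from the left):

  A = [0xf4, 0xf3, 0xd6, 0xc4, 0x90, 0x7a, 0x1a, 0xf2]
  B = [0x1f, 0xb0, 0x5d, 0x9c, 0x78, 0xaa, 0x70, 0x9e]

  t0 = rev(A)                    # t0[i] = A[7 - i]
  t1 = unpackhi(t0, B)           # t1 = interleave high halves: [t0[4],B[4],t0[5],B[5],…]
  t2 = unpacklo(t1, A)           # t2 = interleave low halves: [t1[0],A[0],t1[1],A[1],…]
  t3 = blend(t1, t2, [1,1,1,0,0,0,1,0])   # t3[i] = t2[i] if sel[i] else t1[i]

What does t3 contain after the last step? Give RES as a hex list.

RES = [ 0xc4  0xf4  0x78  0xaa  0xf3  0x70  0xaa  0x9e ]

  t0: f2 1a 7a 90 c4 d6 f3 f4
  t1: c4 78 d6 aa f3 70 f4 9e
  t2: c4 f4 78 f3 d6 d6 aa c4
  t3: c4 f4 78 aa f3 70 aa 9e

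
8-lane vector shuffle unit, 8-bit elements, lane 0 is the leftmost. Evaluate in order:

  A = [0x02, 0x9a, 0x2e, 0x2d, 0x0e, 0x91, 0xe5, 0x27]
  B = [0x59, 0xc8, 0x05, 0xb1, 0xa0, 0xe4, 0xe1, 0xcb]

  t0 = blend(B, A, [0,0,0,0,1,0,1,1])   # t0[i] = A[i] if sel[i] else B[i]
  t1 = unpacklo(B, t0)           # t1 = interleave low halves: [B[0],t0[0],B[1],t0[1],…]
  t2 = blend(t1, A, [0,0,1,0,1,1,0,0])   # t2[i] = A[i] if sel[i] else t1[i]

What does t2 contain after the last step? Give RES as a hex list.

RES = [0x59, 0x59, 0x2e, 0xc8, 0x0e, 0x91, 0xb1, 0xb1]

t0 = [0x59, 0xc8, 0x05, 0xb1, 0x0e, 0xe4, 0xe5, 0x27]
t1 = [0x59, 0x59, 0xc8, 0xc8, 0x05, 0x05, 0xb1, 0xb1]
t2 = [0x59, 0x59, 0x2e, 0xc8, 0x0e, 0x91, 0xb1, 0xb1]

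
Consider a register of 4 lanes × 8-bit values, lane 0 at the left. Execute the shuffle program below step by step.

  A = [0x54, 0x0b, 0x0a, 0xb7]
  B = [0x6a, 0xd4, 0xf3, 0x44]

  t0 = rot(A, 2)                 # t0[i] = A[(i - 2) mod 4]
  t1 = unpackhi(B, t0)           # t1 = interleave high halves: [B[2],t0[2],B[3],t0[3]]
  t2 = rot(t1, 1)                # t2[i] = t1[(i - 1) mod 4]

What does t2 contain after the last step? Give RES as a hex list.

RES = [ 0x0b  0xf3  0x54  0x44 ]

  t0: 0a b7 54 0b
  t1: f3 54 44 0b
  t2: 0b f3 54 44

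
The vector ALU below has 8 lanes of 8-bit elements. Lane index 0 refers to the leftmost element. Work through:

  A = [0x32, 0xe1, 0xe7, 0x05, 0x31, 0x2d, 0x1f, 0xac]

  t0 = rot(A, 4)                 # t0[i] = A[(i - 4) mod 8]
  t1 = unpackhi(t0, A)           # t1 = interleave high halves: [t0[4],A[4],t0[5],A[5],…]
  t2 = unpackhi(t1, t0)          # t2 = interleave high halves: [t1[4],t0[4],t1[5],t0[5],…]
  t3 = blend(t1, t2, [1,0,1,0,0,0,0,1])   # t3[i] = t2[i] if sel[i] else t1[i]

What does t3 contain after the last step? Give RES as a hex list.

→ t0 |31|2d|1f|ac|32|e1|e7|05|
→ t1 |32|31|e1|2d|e7|1f|05|ac|
→ t2 |e7|32|1f|e1|05|e7|ac|05|
→ t3 |e7|31|1f|2d|e7|1f|05|05|

RES = [ 0xe7  0x31  0x1f  0x2d  0xe7  0x1f  0x05  0x05 ]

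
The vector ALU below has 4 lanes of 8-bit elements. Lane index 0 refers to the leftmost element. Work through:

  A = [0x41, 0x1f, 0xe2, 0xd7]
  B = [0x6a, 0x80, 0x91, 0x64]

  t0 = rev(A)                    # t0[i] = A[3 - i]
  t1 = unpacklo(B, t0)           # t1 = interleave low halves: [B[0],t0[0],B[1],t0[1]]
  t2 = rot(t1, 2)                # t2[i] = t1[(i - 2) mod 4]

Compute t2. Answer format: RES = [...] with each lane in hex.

→ t0 |d7|e2|1f|41|
→ t1 |6a|d7|80|e2|
→ t2 |80|e2|6a|d7|

RES = [ 0x80  0xe2  0x6a  0xd7 ]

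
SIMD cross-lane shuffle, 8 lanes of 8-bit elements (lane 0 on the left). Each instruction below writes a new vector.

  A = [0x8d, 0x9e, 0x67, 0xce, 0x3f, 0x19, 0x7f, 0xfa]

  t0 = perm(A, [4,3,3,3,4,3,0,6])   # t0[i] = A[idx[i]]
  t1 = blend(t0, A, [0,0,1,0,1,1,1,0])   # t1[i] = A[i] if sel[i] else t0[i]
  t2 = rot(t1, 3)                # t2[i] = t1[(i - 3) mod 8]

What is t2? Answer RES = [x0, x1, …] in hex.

→ t0 |3f|ce|ce|ce|3f|ce|8d|7f|
→ t1 |3f|ce|67|ce|3f|19|7f|7f|
→ t2 |19|7f|7f|3f|ce|67|ce|3f|

RES = [ 0x19  0x7f  0x7f  0x3f  0xce  0x67  0xce  0x3f ]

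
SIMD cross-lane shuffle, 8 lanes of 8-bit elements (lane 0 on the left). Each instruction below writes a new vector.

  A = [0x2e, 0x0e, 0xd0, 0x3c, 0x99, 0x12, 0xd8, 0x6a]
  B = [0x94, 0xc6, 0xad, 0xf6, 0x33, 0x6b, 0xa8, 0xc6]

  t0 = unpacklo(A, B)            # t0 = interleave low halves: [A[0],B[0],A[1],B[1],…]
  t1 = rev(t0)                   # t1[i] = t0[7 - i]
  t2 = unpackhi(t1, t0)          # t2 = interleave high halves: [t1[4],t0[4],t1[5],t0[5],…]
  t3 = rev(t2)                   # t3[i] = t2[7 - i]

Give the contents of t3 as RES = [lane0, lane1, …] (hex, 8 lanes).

  t0: 2e 94 0e c6 d0 ad 3c f6
  t1: f6 3c ad d0 c6 0e 94 2e
  t2: c6 d0 0e ad 94 3c 2e f6
  t3: f6 2e 3c 94 ad 0e d0 c6

RES = [ 0xf6  0x2e  0x3c  0x94  0xad  0x0e  0xd0  0xc6 ]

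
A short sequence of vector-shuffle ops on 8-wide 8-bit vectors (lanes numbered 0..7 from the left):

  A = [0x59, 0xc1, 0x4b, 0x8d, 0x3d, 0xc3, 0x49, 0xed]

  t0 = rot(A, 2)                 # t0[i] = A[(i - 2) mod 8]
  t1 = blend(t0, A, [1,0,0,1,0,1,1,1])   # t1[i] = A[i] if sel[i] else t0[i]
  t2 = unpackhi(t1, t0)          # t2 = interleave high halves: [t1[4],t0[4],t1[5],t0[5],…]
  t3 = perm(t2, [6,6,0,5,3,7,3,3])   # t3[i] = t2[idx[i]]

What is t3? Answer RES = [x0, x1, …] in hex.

t0 = [0x49, 0xed, 0x59, 0xc1, 0x4b, 0x8d, 0x3d, 0xc3]
t1 = [0x59, 0xed, 0x59, 0x8d, 0x4b, 0xc3, 0x49, 0xed]
t2 = [0x4b, 0x4b, 0xc3, 0x8d, 0x49, 0x3d, 0xed, 0xc3]
t3 = [0xed, 0xed, 0x4b, 0x3d, 0x8d, 0xc3, 0x8d, 0x8d]

RES = [0xed, 0xed, 0x4b, 0x3d, 0x8d, 0xc3, 0x8d, 0x8d]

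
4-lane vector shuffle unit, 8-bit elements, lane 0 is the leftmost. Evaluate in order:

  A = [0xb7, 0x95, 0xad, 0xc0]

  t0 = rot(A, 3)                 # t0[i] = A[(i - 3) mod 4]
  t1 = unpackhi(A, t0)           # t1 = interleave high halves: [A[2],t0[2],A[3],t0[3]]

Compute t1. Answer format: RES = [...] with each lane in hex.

t0 = [0x95, 0xad, 0xc0, 0xb7]
t1 = [0xad, 0xc0, 0xc0, 0xb7]

RES = [ 0xad  0xc0  0xc0  0xb7 ]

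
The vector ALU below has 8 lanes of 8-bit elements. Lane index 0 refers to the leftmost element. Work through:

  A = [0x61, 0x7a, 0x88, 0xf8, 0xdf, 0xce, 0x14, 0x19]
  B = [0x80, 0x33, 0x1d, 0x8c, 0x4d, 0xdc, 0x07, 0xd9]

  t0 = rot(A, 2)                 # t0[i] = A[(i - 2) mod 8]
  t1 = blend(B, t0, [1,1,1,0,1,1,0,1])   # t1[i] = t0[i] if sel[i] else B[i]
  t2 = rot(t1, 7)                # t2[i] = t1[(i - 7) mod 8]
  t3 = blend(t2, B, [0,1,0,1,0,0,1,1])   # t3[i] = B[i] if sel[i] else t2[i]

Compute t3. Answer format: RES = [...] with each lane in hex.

→ t0 |14|19|61|7a|88|f8|df|ce|
→ t1 |14|19|61|8c|88|f8|07|ce|
→ t2 |19|61|8c|88|f8|07|ce|14|
→ t3 |19|33|8c|8c|f8|07|07|d9|

RES = [ 0x19  0x33  0x8c  0x8c  0xf8  0x07  0x07  0xd9 ]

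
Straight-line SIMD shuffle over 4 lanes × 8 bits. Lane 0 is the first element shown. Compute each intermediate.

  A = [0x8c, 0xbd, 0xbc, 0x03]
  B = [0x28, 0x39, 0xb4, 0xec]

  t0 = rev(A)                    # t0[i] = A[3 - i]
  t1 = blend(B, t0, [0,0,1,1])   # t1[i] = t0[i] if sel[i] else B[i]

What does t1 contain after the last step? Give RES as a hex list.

RES = [ 0x28  0x39  0xbd  0x8c ]

t0 = [0x03, 0xbc, 0xbd, 0x8c]
t1 = [0x28, 0x39, 0xbd, 0x8c]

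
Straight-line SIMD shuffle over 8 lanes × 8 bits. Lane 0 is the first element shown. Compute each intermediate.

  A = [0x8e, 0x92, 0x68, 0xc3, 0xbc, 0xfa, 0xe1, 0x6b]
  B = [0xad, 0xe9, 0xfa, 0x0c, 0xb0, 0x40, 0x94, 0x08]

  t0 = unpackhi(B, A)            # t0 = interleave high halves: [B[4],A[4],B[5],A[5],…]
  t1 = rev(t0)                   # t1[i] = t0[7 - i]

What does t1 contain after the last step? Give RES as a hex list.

RES = [0x6b, 0x08, 0xe1, 0x94, 0xfa, 0x40, 0xbc, 0xb0]

  t0: b0 bc 40 fa 94 e1 08 6b
  t1: 6b 08 e1 94 fa 40 bc b0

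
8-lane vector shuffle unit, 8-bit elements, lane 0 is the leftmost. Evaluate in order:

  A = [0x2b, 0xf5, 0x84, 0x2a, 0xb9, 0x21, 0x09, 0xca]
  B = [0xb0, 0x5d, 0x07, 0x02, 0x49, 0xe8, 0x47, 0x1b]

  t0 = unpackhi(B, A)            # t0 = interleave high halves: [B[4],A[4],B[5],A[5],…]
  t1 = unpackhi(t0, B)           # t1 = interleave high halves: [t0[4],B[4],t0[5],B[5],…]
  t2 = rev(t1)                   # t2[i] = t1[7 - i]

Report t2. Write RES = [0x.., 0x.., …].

t0 = [0x49, 0xb9, 0xe8, 0x21, 0x47, 0x09, 0x1b, 0xca]
t1 = [0x47, 0x49, 0x09, 0xe8, 0x1b, 0x47, 0xca, 0x1b]
t2 = [0x1b, 0xca, 0x47, 0x1b, 0xe8, 0x09, 0x49, 0x47]

RES = [0x1b, 0xca, 0x47, 0x1b, 0xe8, 0x09, 0x49, 0x47]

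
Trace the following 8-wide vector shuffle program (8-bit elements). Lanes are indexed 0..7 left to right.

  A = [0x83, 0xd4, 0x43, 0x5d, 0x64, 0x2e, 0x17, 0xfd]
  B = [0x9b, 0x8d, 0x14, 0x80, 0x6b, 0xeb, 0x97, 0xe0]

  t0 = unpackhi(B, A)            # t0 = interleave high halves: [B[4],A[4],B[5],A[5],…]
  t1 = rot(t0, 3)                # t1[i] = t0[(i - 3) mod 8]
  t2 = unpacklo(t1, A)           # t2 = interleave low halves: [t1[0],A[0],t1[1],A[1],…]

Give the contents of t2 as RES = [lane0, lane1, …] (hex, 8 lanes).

RES = [0x17, 0x83, 0xe0, 0xd4, 0xfd, 0x43, 0x6b, 0x5d]

  t0: 6b 64 eb 2e 97 17 e0 fd
  t1: 17 e0 fd 6b 64 eb 2e 97
  t2: 17 83 e0 d4 fd 43 6b 5d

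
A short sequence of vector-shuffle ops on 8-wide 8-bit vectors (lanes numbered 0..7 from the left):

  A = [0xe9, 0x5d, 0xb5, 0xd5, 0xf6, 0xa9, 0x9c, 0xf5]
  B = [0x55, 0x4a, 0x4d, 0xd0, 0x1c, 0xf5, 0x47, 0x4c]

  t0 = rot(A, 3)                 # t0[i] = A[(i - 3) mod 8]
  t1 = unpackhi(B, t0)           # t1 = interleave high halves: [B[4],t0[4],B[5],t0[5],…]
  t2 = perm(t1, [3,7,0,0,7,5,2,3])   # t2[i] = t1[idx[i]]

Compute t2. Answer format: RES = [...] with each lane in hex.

RES = [0xb5, 0xf6, 0x1c, 0x1c, 0xf6, 0xd5, 0xf5, 0xb5]

→ t0 |a9|9c|f5|e9|5d|b5|d5|f6|
→ t1 |1c|5d|f5|b5|47|d5|4c|f6|
→ t2 |b5|f6|1c|1c|f6|d5|f5|b5|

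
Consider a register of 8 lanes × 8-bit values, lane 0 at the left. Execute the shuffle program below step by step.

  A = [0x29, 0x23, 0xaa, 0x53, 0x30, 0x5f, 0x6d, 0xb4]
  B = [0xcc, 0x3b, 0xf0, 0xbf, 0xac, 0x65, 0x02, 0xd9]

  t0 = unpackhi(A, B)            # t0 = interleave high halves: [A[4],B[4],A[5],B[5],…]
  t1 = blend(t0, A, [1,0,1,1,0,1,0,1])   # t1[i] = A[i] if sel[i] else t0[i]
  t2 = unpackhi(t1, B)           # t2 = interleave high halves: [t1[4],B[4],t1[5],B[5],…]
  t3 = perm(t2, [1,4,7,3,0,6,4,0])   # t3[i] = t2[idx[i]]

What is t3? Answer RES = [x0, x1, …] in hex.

t0 = [0x30, 0xac, 0x5f, 0x65, 0x6d, 0x02, 0xb4, 0xd9]
t1 = [0x29, 0xac, 0xaa, 0x53, 0x6d, 0x5f, 0xb4, 0xb4]
t2 = [0x6d, 0xac, 0x5f, 0x65, 0xb4, 0x02, 0xb4, 0xd9]
t3 = [0xac, 0xb4, 0xd9, 0x65, 0x6d, 0xb4, 0xb4, 0x6d]

RES = [0xac, 0xb4, 0xd9, 0x65, 0x6d, 0xb4, 0xb4, 0x6d]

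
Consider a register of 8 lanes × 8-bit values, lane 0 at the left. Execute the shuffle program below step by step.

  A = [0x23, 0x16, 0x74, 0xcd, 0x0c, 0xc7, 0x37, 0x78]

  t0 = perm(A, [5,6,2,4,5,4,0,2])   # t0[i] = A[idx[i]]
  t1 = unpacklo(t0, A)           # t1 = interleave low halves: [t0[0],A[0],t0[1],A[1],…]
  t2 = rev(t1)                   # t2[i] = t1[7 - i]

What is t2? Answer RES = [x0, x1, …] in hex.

t0 = [0xc7, 0x37, 0x74, 0x0c, 0xc7, 0x0c, 0x23, 0x74]
t1 = [0xc7, 0x23, 0x37, 0x16, 0x74, 0x74, 0x0c, 0xcd]
t2 = [0xcd, 0x0c, 0x74, 0x74, 0x16, 0x37, 0x23, 0xc7]

RES = [ 0xcd  0x0c  0x74  0x74  0x16  0x37  0x23  0xc7 ]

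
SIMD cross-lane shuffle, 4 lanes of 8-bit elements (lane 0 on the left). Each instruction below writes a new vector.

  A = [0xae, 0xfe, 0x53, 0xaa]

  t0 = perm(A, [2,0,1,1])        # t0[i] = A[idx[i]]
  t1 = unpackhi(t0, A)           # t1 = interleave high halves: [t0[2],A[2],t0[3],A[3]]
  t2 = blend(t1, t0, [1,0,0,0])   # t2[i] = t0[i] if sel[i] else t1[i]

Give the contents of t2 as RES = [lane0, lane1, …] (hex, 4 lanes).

t0 = [0x53, 0xae, 0xfe, 0xfe]
t1 = [0xfe, 0x53, 0xfe, 0xaa]
t2 = [0x53, 0x53, 0xfe, 0xaa]

RES = [ 0x53  0x53  0xfe  0xaa ]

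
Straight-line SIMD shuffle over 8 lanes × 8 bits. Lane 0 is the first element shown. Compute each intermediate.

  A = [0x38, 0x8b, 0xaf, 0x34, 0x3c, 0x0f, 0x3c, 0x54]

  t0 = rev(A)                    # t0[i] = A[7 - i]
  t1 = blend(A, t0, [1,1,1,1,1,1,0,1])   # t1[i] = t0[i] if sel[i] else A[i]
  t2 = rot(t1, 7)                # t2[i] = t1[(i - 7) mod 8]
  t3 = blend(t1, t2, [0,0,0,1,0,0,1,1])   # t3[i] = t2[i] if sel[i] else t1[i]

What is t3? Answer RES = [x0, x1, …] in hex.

→ t0 |54|3c|0f|3c|34|af|8b|38|
→ t1 |54|3c|0f|3c|34|af|3c|38|
→ t2 |3c|0f|3c|34|af|3c|38|54|
→ t3 |54|3c|0f|34|34|af|38|54|

RES = [0x54, 0x3c, 0x0f, 0x34, 0x34, 0xaf, 0x38, 0x54]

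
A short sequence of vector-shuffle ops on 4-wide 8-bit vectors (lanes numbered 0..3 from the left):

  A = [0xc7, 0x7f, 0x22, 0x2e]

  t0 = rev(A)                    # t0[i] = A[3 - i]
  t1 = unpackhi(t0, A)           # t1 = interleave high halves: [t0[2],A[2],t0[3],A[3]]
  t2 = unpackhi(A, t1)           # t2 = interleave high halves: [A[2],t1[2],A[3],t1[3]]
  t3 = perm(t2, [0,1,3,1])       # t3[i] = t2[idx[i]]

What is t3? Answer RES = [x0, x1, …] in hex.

RES = [0x22, 0xc7, 0x2e, 0xc7]

  t0: 2e 22 7f c7
  t1: 7f 22 c7 2e
  t2: 22 c7 2e 2e
  t3: 22 c7 2e c7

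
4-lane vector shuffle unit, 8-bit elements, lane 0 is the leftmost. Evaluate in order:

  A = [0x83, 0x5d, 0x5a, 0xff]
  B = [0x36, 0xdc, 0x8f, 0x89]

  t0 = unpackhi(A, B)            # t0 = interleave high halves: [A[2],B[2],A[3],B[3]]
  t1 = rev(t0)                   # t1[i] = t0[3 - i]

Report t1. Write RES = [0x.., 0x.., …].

→ t0 |5a|8f|ff|89|
→ t1 |89|ff|8f|5a|

RES = [0x89, 0xff, 0x8f, 0x5a]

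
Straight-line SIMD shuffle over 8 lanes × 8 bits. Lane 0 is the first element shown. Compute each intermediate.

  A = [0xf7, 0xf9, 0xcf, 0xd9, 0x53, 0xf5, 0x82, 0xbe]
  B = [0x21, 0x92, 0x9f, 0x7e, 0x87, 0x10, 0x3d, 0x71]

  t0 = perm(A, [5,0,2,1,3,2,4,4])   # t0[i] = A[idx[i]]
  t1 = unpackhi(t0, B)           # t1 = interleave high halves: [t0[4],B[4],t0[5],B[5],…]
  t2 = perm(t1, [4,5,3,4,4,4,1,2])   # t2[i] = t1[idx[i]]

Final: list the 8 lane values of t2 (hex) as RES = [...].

RES = [ 0x53  0x3d  0x10  0x53  0x53  0x53  0x87  0xcf ]

t0 = [0xf5, 0xf7, 0xcf, 0xf9, 0xd9, 0xcf, 0x53, 0x53]
t1 = [0xd9, 0x87, 0xcf, 0x10, 0x53, 0x3d, 0x53, 0x71]
t2 = [0x53, 0x3d, 0x10, 0x53, 0x53, 0x53, 0x87, 0xcf]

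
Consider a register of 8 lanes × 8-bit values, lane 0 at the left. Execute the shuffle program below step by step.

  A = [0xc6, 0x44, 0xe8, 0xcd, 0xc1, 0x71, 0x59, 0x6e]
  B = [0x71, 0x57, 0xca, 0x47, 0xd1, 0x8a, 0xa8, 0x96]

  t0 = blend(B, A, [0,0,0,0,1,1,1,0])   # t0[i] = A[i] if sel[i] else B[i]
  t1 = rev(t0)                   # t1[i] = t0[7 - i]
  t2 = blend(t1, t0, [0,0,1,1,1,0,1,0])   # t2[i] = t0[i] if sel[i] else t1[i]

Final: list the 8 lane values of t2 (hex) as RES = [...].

  t0: 71 57 ca 47 c1 71 59 96
  t1: 96 59 71 c1 47 ca 57 71
  t2: 96 59 ca 47 c1 ca 59 71

RES = [ 0x96  0x59  0xca  0x47  0xc1  0xca  0x59  0x71 ]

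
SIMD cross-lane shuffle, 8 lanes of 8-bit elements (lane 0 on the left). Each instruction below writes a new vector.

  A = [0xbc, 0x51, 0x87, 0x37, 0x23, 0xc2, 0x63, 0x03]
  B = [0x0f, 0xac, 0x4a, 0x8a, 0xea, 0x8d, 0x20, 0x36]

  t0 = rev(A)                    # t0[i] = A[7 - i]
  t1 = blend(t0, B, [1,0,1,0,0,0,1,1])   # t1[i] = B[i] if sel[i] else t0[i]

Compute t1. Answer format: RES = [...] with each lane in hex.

t0 = [0x03, 0x63, 0xc2, 0x23, 0x37, 0x87, 0x51, 0xbc]
t1 = [0x0f, 0x63, 0x4a, 0x23, 0x37, 0x87, 0x20, 0x36]

RES = [0x0f, 0x63, 0x4a, 0x23, 0x37, 0x87, 0x20, 0x36]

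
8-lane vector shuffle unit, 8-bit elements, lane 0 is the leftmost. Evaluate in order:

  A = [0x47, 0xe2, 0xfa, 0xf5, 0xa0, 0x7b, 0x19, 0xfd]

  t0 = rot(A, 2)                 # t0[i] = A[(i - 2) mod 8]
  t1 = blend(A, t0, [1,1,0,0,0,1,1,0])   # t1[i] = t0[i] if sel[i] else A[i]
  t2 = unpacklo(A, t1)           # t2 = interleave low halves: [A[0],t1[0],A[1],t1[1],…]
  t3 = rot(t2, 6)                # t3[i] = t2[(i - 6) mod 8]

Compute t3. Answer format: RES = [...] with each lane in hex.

→ t0 |19|fd|47|e2|fa|f5|a0|7b|
→ t1 |19|fd|fa|f5|a0|f5|a0|fd|
→ t2 |47|19|e2|fd|fa|fa|f5|f5|
→ t3 |e2|fd|fa|fa|f5|f5|47|19|

RES = [0xe2, 0xfd, 0xfa, 0xfa, 0xf5, 0xf5, 0x47, 0x19]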